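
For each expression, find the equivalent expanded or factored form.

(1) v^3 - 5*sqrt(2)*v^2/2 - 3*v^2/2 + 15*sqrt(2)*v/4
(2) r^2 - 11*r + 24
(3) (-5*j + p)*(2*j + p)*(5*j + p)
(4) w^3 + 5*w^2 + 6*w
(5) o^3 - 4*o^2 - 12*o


(1) = v*(v - 3/2)*(v - 5*sqrt(2)/2)
(2) = (r - 8)*(r - 3)
(3) = -50*j^3 - 25*j^2*p + 2*j*p^2 + p^3
(4) = w*(w + 2)*(w + 3)
(5) = o*(o - 6)*(o + 2)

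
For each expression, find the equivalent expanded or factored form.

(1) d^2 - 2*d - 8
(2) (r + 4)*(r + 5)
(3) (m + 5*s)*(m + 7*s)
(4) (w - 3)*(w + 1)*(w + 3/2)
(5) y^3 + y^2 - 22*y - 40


(1) = (d - 4)*(d + 2)
(2) = r^2 + 9*r + 20
(3) = m^2 + 12*m*s + 35*s^2
(4) = w^3 - w^2/2 - 6*w - 9/2
(5) = (y - 5)*(y + 2)*(y + 4)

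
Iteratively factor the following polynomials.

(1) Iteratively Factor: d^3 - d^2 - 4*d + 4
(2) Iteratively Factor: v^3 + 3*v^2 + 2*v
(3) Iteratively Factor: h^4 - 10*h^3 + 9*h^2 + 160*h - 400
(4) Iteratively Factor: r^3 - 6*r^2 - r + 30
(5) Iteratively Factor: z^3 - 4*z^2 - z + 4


(1) = (d - 1)*(d^2 - 4) = (d - 1)*(d + 2)*(d - 2)
(2) = (v + 2)*(v^2 + v) = (v + 1)*(v + 2)*(v)
(3) = (h + 4)*(h^3 - 14*h^2 + 65*h - 100) = (h - 4)*(h + 4)*(h^2 - 10*h + 25) = (h - 5)*(h - 4)*(h + 4)*(h - 5)
(4) = (r + 2)*(r^2 - 8*r + 15) = (r - 5)*(r + 2)*(r - 3)
(5) = (z - 1)*(z^2 - 3*z - 4) = (z - 1)*(z + 1)*(z - 4)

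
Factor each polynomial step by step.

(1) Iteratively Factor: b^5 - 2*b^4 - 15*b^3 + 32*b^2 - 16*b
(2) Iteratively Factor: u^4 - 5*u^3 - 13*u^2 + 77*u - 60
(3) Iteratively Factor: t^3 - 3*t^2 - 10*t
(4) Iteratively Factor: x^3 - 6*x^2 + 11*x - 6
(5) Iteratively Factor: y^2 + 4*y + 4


(1) = (b - 1)*(b^4 - b^3 - 16*b^2 + 16*b) = (b - 4)*(b - 1)*(b^3 + 3*b^2 - 4*b) = (b - 4)*(b - 1)*(b + 4)*(b^2 - b) = b*(b - 4)*(b - 1)*(b + 4)*(b - 1)
(2) = (u - 1)*(u^3 - 4*u^2 - 17*u + 60) = (u - 1)*(u + 4)*(u^2 - 8*u + 15) = (u - 3)*(u - 1)*(u + 4)*(u - 5)
(3) = (t + 2)*(t^2 - 5*t) = t*(t + 2)*(t - 5)
(4) = (x - 3)*(x^2 - 3*x + 2) = (x - 3)*(x - 2)*(x - 1)
(5) = (y + 2)*(y + 2)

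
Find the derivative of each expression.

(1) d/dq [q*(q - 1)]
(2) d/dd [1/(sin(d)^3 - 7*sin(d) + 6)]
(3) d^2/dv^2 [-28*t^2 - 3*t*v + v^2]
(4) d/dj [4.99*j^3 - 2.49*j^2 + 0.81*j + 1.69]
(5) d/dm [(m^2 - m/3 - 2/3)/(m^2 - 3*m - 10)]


(1) = 2*q - 1
(2) = (7 - 3*sin(d)^2)*cos(d)/(sin(d)^3 - 7*sin(d) + 6)^2
(3) = 2
(4) = 14.97*j^2 - 4.98*j + 0.81
(5) = 4*(-2*m^2 - 14*m + 1)/(3*(m^4 - 6*m^3 - 11*m^2 + 60*m + 100))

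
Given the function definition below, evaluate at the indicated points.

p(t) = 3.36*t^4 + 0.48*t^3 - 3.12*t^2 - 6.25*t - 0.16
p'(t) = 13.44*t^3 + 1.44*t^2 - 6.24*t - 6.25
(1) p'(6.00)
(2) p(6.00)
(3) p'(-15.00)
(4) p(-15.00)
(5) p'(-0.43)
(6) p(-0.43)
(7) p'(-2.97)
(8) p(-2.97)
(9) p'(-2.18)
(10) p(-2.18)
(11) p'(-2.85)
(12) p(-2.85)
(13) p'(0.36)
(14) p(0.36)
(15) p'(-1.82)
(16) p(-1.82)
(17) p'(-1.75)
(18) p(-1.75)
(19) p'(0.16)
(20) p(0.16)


(1) = 2911.19
(2) = 4308.26
(3) = -44948.65
(4) = 167871.59
(5) = -4.37
(6) = 2.03
(7) = -327.12
(8) = 239.74
(9) = -125.04
(10) = 69.55
(11) = -287.89
(12) = 202.87
(13) = -7.68
(14) = -2.74
(15) = -71.15
(16) = 34.85
(17) = -62.95
(18) = 30.16
(19) = -7.16
(20) = -1.24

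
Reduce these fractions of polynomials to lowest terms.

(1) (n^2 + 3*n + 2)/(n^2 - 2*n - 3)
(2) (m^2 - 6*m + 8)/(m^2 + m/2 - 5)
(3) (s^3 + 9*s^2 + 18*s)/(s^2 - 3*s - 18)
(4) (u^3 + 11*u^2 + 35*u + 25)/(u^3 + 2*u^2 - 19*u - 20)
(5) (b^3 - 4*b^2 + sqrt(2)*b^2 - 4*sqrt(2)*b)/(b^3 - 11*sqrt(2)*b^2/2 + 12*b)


(1) = (n + 2)/(n - 3)
(2) = (2*m - 8)/(2*m + 5)
(3) = (s^2 + 6*s)/(s - 6)
(4) = (u + 5)/(u - 4)
(5) = (2*b^2 + b*(-8 + 2*sqrt(2)) - 8*sqrt(2))/(2*b^2 - 11*sqrt(2)*b + 24)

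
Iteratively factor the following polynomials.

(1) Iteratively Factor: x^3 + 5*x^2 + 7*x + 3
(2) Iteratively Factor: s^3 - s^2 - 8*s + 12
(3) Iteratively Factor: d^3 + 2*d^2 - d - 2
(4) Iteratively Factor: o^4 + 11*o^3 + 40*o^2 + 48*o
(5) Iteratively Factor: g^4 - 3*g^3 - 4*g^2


(1) = (x + 1)*(x^2 + 4*x + 3) = (x + 1)^2*(x + 3)
(2) = (s - 2)*(s^2 + s - 6) = (s - 2)^2*(s + 3)
(3) = (d + 1)*(d^2 + d - 2) = (d + 1)*(d + 2)*(d - 1)
(4) = (o + 4)*(o^3 + 7*o^2 + 12*o) = (o + 4)^2*(o^2 + 3*o) = (o + 3)*(o + 4)^2*(o)
(5) = (g - 4)*(g^3 + g^2) = (g - 4)*(g + 1)*(g^2) = g*(g - 4)*(g + 1)*(g)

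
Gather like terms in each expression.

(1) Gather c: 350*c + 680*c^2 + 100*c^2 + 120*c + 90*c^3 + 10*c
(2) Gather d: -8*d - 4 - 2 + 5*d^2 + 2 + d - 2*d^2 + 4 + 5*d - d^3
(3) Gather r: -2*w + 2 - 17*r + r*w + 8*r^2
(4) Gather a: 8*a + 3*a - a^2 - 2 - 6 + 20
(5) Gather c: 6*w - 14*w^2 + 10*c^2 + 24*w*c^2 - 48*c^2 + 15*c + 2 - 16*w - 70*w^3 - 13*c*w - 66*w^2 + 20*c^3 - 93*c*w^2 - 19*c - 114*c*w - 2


(1) = 90*c^3 + 780*c^2 + 480*c
(2) = -d^3 + 3*d^2 - 2*d
(3) = 8*r^2 + r*(w - 17) - 2*w + 2
(4) = -a^2 + 11*a + 12
(5) = 20*c^3 + c^2*(24*w - 38) + c*(-93*w^2 - 127*w - 4) - 70*w^3 - 80*w^2 - 10*w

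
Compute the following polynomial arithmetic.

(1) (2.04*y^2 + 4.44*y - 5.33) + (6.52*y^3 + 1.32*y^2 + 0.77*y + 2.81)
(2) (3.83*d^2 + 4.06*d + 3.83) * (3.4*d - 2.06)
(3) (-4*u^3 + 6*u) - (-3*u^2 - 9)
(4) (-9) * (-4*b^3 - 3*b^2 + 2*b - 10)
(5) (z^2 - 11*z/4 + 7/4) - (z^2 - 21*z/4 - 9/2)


(1) = 6.52*y^3 + 3.36*y^2 + 5.21*y - 2.52
(2) = 13.022*d^3 + 5.9142*d^2 + 4.6584*d - 7.8898
(3) = -4*u^3 + 3*u^2 + 6*u + 9
(4) = 36*b^3 + 27*b^2 - 18*b + 90
(5) = 5*z/2 + 25/4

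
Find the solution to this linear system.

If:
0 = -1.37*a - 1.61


Then:
a = -1.18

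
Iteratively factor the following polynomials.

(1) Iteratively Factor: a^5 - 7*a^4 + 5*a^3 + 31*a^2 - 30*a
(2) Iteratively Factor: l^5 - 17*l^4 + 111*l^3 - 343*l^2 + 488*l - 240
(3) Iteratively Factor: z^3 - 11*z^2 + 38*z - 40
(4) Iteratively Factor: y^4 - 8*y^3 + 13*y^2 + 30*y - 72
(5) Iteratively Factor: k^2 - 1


(1) = (a + 2)*(a^4 - 9*a^3 + 23*a^2 - 15*a) = (a - 1)*(a + 2)*(a^3 - 8*a^2 + 15*a) = a*(a - 1)*(a + 2)*(a^2 - 8*a + 15) = a*(a - 5)*(a - 1)*(a + 2)*(a - 3)
(2) = (l - 4)*(l^4 - 13*l^3 + 59*l^2 - 107*l + 60) = (l - 5)*(l - 4)*(l^3 - 8*l^2 + 19*l - 12) = (l - 5)*(l - 4)*(l - 1)*(l^2 - 7*l + 12) = (l - 5)*(l - 4)*(l - 3)*(l - 1)*(l - 4)
(3) = (z - 5)*(z^2 - 6*z + 8) = (z - 5)*(z - 4)*(z - 2)
(4) = (y - 4)*(y^3 - 4*y^2 - 3*y + 18) = (y - 4)*(y - 3)*(y^2 - y - 6) = (y - 4)*(y - 3)*(y + 2)*(y - 3)
(5) = (k + 1)*(k - 1)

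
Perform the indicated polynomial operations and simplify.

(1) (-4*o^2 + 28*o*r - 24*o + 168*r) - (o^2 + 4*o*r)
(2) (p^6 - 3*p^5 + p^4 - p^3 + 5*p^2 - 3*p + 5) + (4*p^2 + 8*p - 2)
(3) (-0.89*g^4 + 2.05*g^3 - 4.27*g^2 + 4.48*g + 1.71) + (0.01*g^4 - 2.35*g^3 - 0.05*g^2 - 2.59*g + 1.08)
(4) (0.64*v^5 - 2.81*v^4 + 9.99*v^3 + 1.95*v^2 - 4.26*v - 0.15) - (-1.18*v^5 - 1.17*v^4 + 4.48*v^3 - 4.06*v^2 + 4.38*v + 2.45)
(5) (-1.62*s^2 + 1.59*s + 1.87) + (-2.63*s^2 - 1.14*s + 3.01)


(1) = -5*o^2 + 24*o*r - 24*o + 168*r
(2) = p^6 - 3*p^5 + p^4 - p^3 + 9*p^2 + 5*p + 3
(3) = -0.88*g^4 - 0.3*g^3 - 4.32*g^2 + 1.89*g + 2.79
(4) = 1.82*v^5 - 1.64*v^4 + 5.51*v^3 + 6.01*v^2 - 8.64*v - 2.6
(5) = -4.25*s^2 + 0.45*s + 4.88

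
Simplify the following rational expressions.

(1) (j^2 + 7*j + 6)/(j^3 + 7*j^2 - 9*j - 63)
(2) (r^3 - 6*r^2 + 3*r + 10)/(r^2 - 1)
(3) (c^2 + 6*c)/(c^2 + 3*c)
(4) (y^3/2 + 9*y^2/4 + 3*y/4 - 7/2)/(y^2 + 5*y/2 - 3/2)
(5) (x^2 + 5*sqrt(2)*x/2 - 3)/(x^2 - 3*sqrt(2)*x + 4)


(1) = (j^2 + 7*j + 6)/(j^3 + 7*j^2 - 9*j - 63)
(2) = (r^2 - 7*r + 10)/(r - 1)
(3) = (c + 6)/(c + 3)
(4) = (2*y^3 + 9*y^2 + 3*y - 14)/(4*y^2 + 10*y - 6)
(5) = (2*x^2 + 5*sqrt(2)*x - 6)/(2*x^2 - 6*sqrt(2)*x + 8)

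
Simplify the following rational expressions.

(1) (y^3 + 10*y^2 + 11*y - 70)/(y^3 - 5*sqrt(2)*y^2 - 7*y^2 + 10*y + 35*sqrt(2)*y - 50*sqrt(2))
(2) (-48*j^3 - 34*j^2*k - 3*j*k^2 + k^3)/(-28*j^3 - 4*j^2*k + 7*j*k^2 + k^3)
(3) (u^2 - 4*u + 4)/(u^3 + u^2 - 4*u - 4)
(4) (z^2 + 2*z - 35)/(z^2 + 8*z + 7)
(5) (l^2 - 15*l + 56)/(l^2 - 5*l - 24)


(1) = (y^2 + 12*y + 35)/(y^2 + y*(-5*sqrt(2) - 5) + 25*sqrt(2))
(2) = (24*j^2 + 5*j*k - k^2)/(14*j^2 - 5*j*k - k^2)
(3) = (u - 2)/(u^2 + 3*u + 2)
(4) = (z - 5)/(z + 1)
(5) = (l - 7)/(l + 3)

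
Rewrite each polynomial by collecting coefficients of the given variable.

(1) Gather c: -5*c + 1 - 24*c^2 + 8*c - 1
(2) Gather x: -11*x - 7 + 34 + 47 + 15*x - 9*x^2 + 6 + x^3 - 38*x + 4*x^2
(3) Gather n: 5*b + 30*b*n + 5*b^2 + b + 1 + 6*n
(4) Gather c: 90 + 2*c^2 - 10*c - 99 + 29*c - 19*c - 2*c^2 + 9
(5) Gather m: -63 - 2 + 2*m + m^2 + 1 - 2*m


(1) = -24*c^2 + 3*c
(2) = x^3 - 5*x^2 - 34*x + 80
(3) = 5*b^2 + 6*b + n*(30*b + 6) + 1
(4) = 0
(5) = m^2 - 64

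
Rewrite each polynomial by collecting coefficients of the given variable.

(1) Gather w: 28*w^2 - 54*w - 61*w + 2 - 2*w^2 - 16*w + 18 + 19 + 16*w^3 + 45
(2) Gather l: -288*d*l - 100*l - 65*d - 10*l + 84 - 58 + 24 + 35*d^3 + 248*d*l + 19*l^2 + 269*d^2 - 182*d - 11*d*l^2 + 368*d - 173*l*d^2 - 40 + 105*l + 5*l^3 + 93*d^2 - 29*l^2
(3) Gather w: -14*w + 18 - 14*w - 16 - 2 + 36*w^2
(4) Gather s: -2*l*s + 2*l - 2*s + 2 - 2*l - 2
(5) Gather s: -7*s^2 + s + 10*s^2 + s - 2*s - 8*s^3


(1) = 16*w^3 + 26*w^2 - 131*w + 84
(2) = 35*d^3 + 362*d^2 + 121*d + 5*l^3 + l^2*(-11*d - 10) + l*(-173*d^2 - 40*d - 5) + 10
(3) = 36*w^2 - 28*w
(4) = s*(-2*l - 2)
(5) = -8*s^3 + 3*s^2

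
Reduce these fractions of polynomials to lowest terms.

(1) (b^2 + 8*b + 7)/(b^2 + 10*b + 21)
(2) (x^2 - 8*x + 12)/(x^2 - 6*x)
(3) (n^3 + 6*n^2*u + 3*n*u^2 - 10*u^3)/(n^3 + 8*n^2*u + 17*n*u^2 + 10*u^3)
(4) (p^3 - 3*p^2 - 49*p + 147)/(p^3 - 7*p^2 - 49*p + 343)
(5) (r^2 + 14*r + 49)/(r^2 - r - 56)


(1) = (b + 1)/(b + 3)
(2) = (x - 2)/x
(3) = (n - u)/(n + u)
(4) = (p - 3)/(p - 7)
(5) = (r + 7)/(r - 8)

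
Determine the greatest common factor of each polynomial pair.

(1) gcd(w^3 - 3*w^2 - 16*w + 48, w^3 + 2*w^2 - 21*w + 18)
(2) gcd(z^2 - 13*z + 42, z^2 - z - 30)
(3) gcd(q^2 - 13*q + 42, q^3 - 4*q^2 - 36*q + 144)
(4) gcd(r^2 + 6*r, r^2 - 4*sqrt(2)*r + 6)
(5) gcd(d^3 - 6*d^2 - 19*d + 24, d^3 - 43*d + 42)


(1) = w - 3
(2) = gcd((z - 7)*(z - 6), (z - 6)*(z + 5)) = z - 6
(3) = q - 6
(4) = 1
(5) = gcd((d - 8)*(d - 1)*(d + 3), (d - 6)*(d - 1)*(d + 7)) = d - 1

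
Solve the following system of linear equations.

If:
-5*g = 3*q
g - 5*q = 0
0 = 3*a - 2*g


Then:
a = 0
g = 0
q = 0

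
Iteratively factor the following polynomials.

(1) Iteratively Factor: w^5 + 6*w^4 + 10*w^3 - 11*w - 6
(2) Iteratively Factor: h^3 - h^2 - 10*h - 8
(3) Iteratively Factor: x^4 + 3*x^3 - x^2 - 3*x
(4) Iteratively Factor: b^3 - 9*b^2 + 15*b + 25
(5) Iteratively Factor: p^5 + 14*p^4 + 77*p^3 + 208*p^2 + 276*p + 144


(1) = (w - 1)*(w^4 + 7*w^3 + 17*w^2 + 17*w + 6) = (w - 1)*(w + 3)*(w^3 + 4*w^2 + 5*w + 2) = (w - 1)*(w + 1)*(w + 3)*(w^2 + 3*w + 2) = (w - 1)*(w + 1)^2*(w + 3)*(w + 2)
(2) = (h + 1)*(h^2 - 2*h - 8) = (h + 1)*(h + 2)*(h - 4)
(3) = (x)*(x^3 + 3*x^2 - x - 3) = x*(x + 3)*(x^2 - 1) = x*(x + 1)*(x + 3)*(x - 1)
(4) = (b - 5)*(b^2 - 4*b - 5) = (b - 5)*(b + 1)*(b - 5)
(5) = (p + 3)*(p^4 + 11*p^3 + 44*p^2 + 76*p + 48) = (p + 2)*(p + 3)*(p^3 + 9*p^2 + 26*p + 24) = (p + 2)*(p + 3)^2*(p^2 + 6*p + 8) = (p + 2)*(p + 3)^2*(p + 4)*(p + 2)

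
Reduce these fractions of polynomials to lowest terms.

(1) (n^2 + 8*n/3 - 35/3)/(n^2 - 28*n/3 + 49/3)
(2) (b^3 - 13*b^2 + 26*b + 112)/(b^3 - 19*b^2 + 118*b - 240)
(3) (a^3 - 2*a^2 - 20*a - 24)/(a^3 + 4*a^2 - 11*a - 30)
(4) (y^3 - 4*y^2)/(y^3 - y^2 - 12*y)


(1) = (n + 5)/(n - 7)
(2) = (b^2 - 5*b - 14)/(b^2 - 11*b + 30)
(3) = (a^2 - 4*a - 12)/(a^2 + 2*a - 15)
(4) = y/(y + 3)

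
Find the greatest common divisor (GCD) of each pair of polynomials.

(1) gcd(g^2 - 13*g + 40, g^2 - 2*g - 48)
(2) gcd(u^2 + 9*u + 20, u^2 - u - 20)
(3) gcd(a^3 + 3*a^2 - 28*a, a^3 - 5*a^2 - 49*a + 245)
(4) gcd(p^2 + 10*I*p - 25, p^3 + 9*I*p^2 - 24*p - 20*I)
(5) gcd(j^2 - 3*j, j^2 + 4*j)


(1) = gcd((g - 8)*(g - 5), (g - 8)*(g + 6)) = g - 8
(2) = u + 4
(3) = a + 7
(4) = gcd((p + 5*I)^2, (p + 2*I)^2*(p + 5*I)) = p + 5*I
(5) = j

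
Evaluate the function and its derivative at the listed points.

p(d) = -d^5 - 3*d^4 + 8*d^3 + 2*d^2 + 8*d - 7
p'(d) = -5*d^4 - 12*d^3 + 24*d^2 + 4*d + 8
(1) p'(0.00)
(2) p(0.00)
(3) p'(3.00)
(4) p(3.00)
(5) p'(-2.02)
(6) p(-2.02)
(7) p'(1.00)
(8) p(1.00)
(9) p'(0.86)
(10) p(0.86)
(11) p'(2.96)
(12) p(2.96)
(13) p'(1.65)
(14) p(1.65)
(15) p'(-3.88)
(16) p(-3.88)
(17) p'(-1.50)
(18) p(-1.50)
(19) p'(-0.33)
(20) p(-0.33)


(1) = 8.00
(2) = -7.00
(3) = -493.00
(4) = -235.00
(5) = 113.51
(6) = -97.26
(7) = 19.00
(8) = 7.00
(9) = 18.82
(10) = 4.34
(11) = -464.92
(12) = -215.85
(13) = -11.03
(14) = 13.12
(15) = -78.46
(16) = -275.78
(17) = 71.19
(18) = -49.09
(19) = 9.67
(20) = -9.74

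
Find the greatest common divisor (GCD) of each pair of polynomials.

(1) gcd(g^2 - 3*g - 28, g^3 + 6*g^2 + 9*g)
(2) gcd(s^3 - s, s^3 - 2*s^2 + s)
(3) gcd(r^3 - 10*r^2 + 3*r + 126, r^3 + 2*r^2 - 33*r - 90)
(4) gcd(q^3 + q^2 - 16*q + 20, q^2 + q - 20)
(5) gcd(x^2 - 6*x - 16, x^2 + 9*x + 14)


(1) = 1
(2) = gcd(s*(s - 1)*(s + 1), s*(s - 1)^2) = s^2 - s
(3) = r^2 - 3*r - 18
(4) = gcd((q - 2)^2*(q + 5), (q - 4)*(q + 5)) = q + 5
(5) = x + 2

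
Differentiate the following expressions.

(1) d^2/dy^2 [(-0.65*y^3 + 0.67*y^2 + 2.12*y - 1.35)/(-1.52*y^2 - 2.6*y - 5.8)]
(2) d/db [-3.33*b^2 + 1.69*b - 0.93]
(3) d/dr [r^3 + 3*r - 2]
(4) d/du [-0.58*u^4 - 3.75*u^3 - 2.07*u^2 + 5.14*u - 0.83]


(1) = (-7.173216*y^3 + 112.96656*y^2 + 275.34672*y + 13.3104)/(3.511808*y^6 + 18.02112*y^5 + 71.02656*y^4 + 155.1056*y^3 + 271.0224*y^2 + 262.392*y + 195.112)
(2) = 1.69 - 6.66*b
(3) = 3*r^2 + 3
(4) = -2.32*u^3 - 11.25*u^2 - 4.14*u + 5.14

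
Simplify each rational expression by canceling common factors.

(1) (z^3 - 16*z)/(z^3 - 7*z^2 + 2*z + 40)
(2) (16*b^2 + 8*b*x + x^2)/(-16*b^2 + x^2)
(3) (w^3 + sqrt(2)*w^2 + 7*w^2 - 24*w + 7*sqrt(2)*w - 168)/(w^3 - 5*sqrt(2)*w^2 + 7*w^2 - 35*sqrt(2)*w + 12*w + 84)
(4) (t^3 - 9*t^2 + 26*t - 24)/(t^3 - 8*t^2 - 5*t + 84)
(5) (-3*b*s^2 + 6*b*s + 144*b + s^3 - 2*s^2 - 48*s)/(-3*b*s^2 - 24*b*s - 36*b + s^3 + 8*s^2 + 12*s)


(1) = (z^2 + 4*z)/(z^2 - 3*z - 10)
(2) = (4*b + x)/(-4*b + x)
(3) = (w + 4*sqrt(2))/(w - 2*sqrt(2))
(4) = (t^2 - 5*t + 6)/(t^2 - 4*t - 21)
(5) = (s - 8)/(s + 2)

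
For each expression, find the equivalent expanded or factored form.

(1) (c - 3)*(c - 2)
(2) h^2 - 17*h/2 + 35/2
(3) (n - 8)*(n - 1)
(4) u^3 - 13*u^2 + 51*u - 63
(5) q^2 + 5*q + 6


(1) = c^2 - 5*c + 6
(2) = (h - 5)*(h - 7/2)
(3) = n^2 - 9*n + 8
(4) = (u - 7)*(u - 3)^2
(5) = (q + 2)*(q + 3)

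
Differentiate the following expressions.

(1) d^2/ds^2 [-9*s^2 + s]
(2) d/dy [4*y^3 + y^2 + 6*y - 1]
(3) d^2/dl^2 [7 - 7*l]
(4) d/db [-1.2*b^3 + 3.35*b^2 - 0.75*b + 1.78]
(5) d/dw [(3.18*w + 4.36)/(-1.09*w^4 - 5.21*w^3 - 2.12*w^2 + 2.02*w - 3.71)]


(1) = -18
(2) = 12*y^2 + 2*y + 6
(3) = 0
(4) = -3.6*b^2 + 6.7*b - 0.75
(5) = (10.3986*w^4 + 52.1452*w^3 + 74.8884*w^2 + 18.4864*w - 20.605)/(1.1881*w^8 + 11.3578*w^7 + 31.7657*w^6 + 17.6868*w^5 - 8.4662*w^4 + 30.0934*w^3 + 19.8108*w^2 - 14.9884*w + 13.7641)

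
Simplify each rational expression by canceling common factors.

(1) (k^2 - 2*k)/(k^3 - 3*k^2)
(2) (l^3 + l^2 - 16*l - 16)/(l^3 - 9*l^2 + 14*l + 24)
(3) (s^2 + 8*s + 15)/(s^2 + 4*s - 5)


(1) = (k - 2)/(k^2 - 3*k)
(2) = (l + 4)/(l - 6)
(3) = (s + 3)/(s - 1)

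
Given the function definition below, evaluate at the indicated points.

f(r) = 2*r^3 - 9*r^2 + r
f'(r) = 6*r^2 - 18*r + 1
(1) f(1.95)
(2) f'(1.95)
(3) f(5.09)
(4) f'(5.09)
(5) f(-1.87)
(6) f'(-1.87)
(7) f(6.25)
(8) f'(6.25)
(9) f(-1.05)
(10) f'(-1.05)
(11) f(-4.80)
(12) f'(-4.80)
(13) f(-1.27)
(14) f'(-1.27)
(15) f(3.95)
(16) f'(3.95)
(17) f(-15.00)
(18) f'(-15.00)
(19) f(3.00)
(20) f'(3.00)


(1) = -17.44
(2) = -11.29
(3) = 35.66
(4) = 64.83
(5) = -46.42
(6) = 55.64
(7) = 142.97
(8) = 122.88
(9) = -13.29
(10) = 26.52
(11) = -433.34
(12) = 225.64
(13) = -19.88
(14) = 33.54
(15) = -13.21
(16) = 23.52
(17) = -8790.00
(18) = 1621.00
(19) = -24.00
(20) = 1.00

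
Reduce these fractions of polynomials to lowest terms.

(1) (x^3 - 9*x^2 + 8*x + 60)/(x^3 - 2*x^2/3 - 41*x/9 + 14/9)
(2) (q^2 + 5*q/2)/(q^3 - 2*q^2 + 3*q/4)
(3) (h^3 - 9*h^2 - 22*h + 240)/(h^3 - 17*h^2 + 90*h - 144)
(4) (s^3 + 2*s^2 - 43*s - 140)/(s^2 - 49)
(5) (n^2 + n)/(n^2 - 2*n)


(1) = (9*x^2 - 99*x + 270)/(9*x^2 - 24*x + 7)
(2) = (4*q + 10)/(4*q^2 - 8*q + 3)
(3) = (h + 5)/(h - 3)
(4) = (s^2 + 9*s + 20)/(s + 7)
(5) = (n + 1)/(n - 2)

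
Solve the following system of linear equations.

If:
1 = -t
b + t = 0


Then:
b = 1
t = -1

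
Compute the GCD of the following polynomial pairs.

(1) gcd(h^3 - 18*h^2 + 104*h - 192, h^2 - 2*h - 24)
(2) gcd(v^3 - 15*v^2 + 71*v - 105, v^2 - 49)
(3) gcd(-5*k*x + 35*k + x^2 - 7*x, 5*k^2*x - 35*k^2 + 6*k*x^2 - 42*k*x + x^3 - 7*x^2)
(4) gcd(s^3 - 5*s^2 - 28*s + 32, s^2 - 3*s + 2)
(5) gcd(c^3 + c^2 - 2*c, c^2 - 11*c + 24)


(1) = gcd((h - 8)*(h - 6)*(h - 4), (h - 6)*(h + 4)) = h - 6
(2) = v - 7
(3) = x - 7
(4) = gcd((s - 8)*(s - 1)*(s + 4), (s - 2)*(s - 1)) = s - 1
(5) = 1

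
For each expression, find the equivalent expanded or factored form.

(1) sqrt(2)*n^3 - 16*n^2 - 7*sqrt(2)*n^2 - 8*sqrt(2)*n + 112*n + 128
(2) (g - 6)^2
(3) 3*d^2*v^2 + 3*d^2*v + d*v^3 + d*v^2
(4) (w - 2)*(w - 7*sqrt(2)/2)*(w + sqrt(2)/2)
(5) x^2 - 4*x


(1) = (n - 8)*(n - 8*sqrt(2))*(sqrt(2)*n + sqrt(2))
(2) = g^2 - 12*g + 36
(3) = v*(3*d + v)*(d*v + d)
(4) = w^3 - 3*sqrt(2)*w^2 - 2*w^2 - 7*w/2 + 6*sqrt(2)*w + 7
(5) = x*(x - 4)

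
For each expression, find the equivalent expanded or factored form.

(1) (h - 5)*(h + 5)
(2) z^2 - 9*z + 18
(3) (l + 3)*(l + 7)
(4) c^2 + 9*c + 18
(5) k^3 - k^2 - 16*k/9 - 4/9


(1) = h^2 - 25
(2) = (z - 6)*(z - 3)
(3) = l^2 + 10*l + 21
(4) = (c + 3)*(c + 6)
(5) = (k - 2)*(k + 1/3)*(k + 2/3)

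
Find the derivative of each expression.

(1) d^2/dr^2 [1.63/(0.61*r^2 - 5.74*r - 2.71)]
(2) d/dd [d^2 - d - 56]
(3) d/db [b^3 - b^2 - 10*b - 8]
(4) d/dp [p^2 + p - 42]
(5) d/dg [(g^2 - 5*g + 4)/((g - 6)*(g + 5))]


(1) = (1.213046*r^2 - 11.414564*r - 1.63*(1.22*r - 5.74)*(2.44*r - 11.48) - 5.389106)/(-0.61*r^2 + 5.74*r + 2.71)^3
(2) = 2*d - 1
(3) = 3*b^2 - 2*b - 10
(4) = 2*p + 1
(5) = 2*(2*g^2 - 34*g + 77)/(g^4 - 2*g^3 - 59*g^2 + 60*g + 900)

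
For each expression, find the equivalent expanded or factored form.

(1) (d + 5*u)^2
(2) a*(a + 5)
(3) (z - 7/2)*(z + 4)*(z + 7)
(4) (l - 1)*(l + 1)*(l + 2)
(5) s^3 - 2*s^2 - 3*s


(1) = d^2 + 10*d*u + 25*u^2
(2) = a^2 + 5*a
(3) = z^3 + 15*z^2/2 - 21*z/2 - 98
(4) = l^3 + 2*l^2 - l - 2
(5) = s*(s - 3)*(s + 1)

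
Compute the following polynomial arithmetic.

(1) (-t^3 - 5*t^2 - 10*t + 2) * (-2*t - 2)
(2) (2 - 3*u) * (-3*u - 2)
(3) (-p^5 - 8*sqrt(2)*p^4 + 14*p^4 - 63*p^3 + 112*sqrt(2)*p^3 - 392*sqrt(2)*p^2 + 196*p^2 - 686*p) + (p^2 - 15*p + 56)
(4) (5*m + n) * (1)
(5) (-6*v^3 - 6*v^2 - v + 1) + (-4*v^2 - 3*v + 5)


(1) = 2*t^4 + 12*t^3 + 30*t^2 + 16*t - 4
(2) = 9*u^2 - 4
(3) = -p^5 - 8*sqrt(2)*p^4 + 14*p^4 - 63*p^3 + 112*sqrt(2)*p^3 - 392*sqrt(2)*p^2 + 197*p^2 - 701*p + 56
(4) = 5*m + n
(5) = -6*v^3 - 10*v^2 - 4*v + 6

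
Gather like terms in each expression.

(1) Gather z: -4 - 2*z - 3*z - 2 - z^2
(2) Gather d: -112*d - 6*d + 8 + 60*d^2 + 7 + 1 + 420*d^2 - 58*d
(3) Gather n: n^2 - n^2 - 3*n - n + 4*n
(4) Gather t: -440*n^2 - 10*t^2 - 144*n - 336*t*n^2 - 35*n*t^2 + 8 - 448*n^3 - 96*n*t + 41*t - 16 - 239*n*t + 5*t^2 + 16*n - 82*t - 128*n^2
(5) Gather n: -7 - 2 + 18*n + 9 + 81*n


(1) = -z^2 - 5*z - 6
(2) = 480*d^2 - 176*d + 16
(3) = 0
(4) = -448*n^3 - 568*n^2 - 128*n + t^2*(-35*n - 5) + t*(-336*n^2 - 335*n - 41) - 8
(5) = 99*n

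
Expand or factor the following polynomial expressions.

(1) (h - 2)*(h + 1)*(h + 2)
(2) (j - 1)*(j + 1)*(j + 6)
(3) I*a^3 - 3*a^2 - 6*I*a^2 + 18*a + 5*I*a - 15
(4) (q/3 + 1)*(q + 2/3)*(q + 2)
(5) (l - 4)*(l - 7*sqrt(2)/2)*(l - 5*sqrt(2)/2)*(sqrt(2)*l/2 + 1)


(1) = h^3 + h^2 - 4*h - 4
(2) = j^3 + 6*j^2 - j - 6
(3) = (a - 5)*(a + 3*I)*(I*a - I)
(4) = q^3/3 + 17*q^2/9 + 28*q/9 + 4/3
(5) = sqrt(2)*l^4/2 - 5*l^3 - 2*sqrt(2)*l^3 + 11*sqrt(2)*l^2/4 + 20*l^2 - 11*sqrt(2)*l + 35*l/2 - 70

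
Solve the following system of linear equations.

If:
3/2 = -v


Then:
v = -3/2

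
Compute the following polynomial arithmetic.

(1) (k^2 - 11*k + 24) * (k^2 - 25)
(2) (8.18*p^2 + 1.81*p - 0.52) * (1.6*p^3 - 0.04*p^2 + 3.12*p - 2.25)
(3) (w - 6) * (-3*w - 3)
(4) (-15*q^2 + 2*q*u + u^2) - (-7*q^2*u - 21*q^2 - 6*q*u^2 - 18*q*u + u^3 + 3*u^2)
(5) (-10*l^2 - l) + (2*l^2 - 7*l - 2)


(1) = k^4 - 11*k^3 - k^2 + 275*k - 600
(2) = 13.088*p^5 + 2.5688*p^4 + 24.6172*p^3 - 12.737*p^2 - 5.6949*p + 1.17
(3) = -3*w^2 + 15*w + 18
(4) = 7*q^2*u + 6*q^2 + 6*q*u^2 + 20*q*u - u^3 - 2*u^2
(5) = -8*l^2 - 8*l - 2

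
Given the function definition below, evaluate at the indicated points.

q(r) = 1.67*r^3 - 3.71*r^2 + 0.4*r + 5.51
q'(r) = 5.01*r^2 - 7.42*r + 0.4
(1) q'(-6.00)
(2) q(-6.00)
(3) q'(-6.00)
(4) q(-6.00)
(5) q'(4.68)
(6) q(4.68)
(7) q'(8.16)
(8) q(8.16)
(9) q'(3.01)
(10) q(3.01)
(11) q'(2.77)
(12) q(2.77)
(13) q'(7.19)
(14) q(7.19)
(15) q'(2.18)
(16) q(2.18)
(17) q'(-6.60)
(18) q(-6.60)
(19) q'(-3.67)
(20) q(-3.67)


(1) = 225.28
(2) = -491.17
(3) = 225.28
(4) = -491.17
(5) = 75.41
(6) = 97.30
(7) = 273.45
(8) = 669.12
(9) = 23.46
(10) = 18.64
(11) = 18.29
(12) = 13.65
(13) = 206.05
(14) = 437.32
(15) = 8.03
(16) = 6.05
(17) = 267.61
(18) = -638.86
(19) = 95.11
(20) = -128.48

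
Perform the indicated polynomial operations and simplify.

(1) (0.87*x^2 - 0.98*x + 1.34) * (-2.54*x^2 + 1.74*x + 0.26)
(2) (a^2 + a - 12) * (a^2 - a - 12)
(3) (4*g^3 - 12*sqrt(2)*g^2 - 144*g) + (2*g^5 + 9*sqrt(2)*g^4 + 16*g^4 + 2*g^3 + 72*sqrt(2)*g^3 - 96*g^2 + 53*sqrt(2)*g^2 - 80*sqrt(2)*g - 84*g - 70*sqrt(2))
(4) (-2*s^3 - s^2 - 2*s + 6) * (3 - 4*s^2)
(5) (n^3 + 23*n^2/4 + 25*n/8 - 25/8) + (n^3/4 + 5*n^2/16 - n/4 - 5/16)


(1) = -2.2098*x^4 + 4.003*x^3 - 4.8826*x^2 + 2.0768*x + 0.3484
(2) = a^4 - 25*a^2 + 144
(3) = 2*g^5 + 9*sqrt(2)*g^4 + 16*g^4 + 6*g^3 + 72*sqrt(2)*g^3 - 96*g^2 + 41*sqrt(2)*g^2 - 228*g - 80*sqrt(2)*g - 70*sqrt(2)
(4) = 8*s^5 + 4*s^4 + 2*s^3 - 27*s^2 - 6*s + 18
(5) = 5*n^3/4 + 97*n^2/16 + 23*n/8 - 55/16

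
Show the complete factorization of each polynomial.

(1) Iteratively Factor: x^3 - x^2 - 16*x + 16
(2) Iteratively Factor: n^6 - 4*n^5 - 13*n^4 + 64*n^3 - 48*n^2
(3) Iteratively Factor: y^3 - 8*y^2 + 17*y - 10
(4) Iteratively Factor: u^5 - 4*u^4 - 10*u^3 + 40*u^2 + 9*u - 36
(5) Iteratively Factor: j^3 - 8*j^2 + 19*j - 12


(1) = (x - 1)*(x^2 - 16) = (x - 1)*(x + 4)*(x - 4)
(2) = (n)*(n^5 - 4*n^4 - 13*n^3 + 64*n^2 - 48*n) = n*(n - 4)*(n^4 - 13*n^2 + 12*n) = n*(n - 4)*(n - 1)*(n^3 + n^2 - 12*n) = n*(n - 4)*(n - 1)*(n + 4)*(n^2 - 3*n) = n*(n - 4)*(n - 3)*(n - 1)*(n + 4)*(n)
(3) = (y - 2)*(y^2 - 6*y + 5) = (y - 5)*(y - 2)*(y - 1)
(4) = (u - 3)*(u^4 - u^3 - 13*u^2 + u + 12) = (u - 4)*(u - 3)*(u^3 + 3*u^2 - u - 3) = (u - 4)*(u - 3)*(u - 1)*(u^2 + 4*u + 3) = (u - 4)*(u - 3)*(u - 1)*(u + 3)*(u + 1)
(5) = (j - 4)*(j^2 - 4*j + 3) = (j - 4)*(j - 3)*(j - 1)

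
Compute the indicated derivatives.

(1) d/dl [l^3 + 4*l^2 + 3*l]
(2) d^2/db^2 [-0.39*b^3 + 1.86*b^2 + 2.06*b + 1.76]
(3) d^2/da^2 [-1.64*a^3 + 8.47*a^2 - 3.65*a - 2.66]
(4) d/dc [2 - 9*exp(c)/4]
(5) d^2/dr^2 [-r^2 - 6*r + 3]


(1) = 3*l^2 + 8*l + 3
(2) = 3.72 - 2.34*b
(3) = 16.94 - 9.84*a
(4) = -9*exp(c)/4
(5) = -2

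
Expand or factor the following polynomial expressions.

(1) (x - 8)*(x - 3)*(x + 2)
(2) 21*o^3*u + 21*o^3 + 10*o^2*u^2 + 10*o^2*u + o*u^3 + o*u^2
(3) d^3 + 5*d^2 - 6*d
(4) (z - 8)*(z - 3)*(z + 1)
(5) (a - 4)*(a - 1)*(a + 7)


(1) = x^3 - 9*x^2 + 2*x + 48
(2) = (3*o + u)*(7*o + u)*(o*u + o)
(3) = d*(d - 1)*(d + 6)
(4) = z^3 - 10*z^2 + 13*z + 24
(5) = a^3 + 2*a^2 - 31*a + 28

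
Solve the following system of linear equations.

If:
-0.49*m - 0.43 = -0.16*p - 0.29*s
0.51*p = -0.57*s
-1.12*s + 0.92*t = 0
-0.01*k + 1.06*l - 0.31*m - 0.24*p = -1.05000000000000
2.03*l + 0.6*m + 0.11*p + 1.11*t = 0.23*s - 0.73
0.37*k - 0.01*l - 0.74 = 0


Then:
k = 1.95
l = -1.79
m = -0.19
p = -3.39
s = 3.03
t = 3.69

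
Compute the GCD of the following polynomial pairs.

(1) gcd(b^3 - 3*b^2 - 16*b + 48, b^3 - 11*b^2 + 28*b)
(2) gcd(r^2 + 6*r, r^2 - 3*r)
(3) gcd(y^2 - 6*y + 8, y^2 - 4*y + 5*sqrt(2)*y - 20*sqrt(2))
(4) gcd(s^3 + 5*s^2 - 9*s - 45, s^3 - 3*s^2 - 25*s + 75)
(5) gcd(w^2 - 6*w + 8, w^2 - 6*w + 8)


(1) = gcd((b - 4)*(b - 3)*(b + 4), b*(b - 7)*(b - 4)) = b - 4
(2) = gcd(r*(r + 6), r*(r - 3)) = r
(3) = gcd((y - 4)*(y - 2), (y - 4)*(y + 5*sqrt(2))) = y - 4
(4) = gcd((s - 3)*(s + 3)*(s + 5), (s - 5)*(s - 3)*(s + 5)) = s^2 + 2*s - 15
(5) = gcd((w - 4)*(w - 2), (w - 4)*(w - 2)) = w^2 - 6*w + 8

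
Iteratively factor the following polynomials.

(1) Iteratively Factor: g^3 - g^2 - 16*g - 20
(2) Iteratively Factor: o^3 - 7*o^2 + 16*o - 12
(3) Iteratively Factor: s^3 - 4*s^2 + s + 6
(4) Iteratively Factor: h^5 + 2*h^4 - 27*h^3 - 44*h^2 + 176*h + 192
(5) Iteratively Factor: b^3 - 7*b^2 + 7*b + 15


(1) = (g + 2)*(g^2 - 3*g - 10) = (g - 5)*(g + 2)*(g + 2)
(2) = (o - 2)*(o^2 - 5*o + 6) = (o - 2)^2*(o - 3)
(3) = (s - 3)*(s^2 - s - 2) = (s - 3)*(s - 2)*(s + 1)
(4) = (h - 4)*(h^4 + 6*h^3 - 3*h^2 - 56*h - 48) = (h - 4)*(h + 4)*(h^3 + 2*h^2 - 11*h - 12) = (h - 4)*(h + 1)*(h + 4)*(h^2 + h - 12) = (h - 4)*(h - 3)*(h + 1)*(h + 4)*(h + 4)
(5) = (b + 1)*(b^2 - 8*b + 15) = (b - 5)*(b + 1)*(b - 3)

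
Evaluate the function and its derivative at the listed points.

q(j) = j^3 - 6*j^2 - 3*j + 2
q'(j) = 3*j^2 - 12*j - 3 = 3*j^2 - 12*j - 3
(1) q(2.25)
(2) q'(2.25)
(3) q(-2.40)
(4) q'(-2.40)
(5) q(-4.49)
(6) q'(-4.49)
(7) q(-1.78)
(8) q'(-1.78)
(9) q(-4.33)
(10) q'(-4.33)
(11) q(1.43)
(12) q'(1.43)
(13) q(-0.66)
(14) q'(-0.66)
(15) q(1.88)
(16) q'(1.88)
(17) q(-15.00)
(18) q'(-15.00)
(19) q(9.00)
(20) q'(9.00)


(1) = -23.73
(2) = -14.81
(3) = -39.18
(4) = 43.08
(5) = -196.01
(6) = 111.36
(7) = -17.31
(8) = 27.87
(9) = -178.69
(10) = 105.21
(11) = -11.64
(12) = -14.03
(13) = 1.08
(14) = 6.23
(15) = -18.20
(16) = -14.96
(17) = -4678.00
(18) = 852.00
(19) = 218.00
(20) = 132.00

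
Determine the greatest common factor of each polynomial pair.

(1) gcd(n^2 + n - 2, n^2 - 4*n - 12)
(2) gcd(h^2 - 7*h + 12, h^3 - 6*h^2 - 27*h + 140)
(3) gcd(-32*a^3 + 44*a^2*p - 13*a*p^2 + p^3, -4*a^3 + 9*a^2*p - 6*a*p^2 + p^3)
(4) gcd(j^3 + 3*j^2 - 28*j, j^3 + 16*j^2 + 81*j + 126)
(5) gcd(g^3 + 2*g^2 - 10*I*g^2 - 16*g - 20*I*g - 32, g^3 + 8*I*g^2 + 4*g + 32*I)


(1) = n + 2
(2) = gcd((h - 4)*(h - 3), (h - 7)*(h - 4)*(h + 5)) = h - 4
(3) = 4*a^2 - 5*a*p + p^2
(4) = j + 7
(5) = g - 2*I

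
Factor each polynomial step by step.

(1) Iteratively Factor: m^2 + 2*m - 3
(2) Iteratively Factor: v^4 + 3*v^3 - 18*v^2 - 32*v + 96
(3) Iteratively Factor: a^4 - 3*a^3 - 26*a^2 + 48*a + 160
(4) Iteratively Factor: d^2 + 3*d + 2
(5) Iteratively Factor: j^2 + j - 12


(1) = (m - 1)*(m + 3)
(2) = (v - 3)*(v^3 + 6*v^2 - 32) = (v - 3)*(v + 4)*(v^2 + 2*v - 8) = (v - 3)*(v + 4)^2*(v - 2)
(3) = (a - 5)*(a^3 + 2*a^2 - 16*a - 32) = (a - 5)*(a + 2)*(a^2 - 16) = (a - 5)*(a - 4)*(a + 2)*(a + 4)
(4) = (d + 1)*(d + 2)
(5) = (j + 4)*(j - 3)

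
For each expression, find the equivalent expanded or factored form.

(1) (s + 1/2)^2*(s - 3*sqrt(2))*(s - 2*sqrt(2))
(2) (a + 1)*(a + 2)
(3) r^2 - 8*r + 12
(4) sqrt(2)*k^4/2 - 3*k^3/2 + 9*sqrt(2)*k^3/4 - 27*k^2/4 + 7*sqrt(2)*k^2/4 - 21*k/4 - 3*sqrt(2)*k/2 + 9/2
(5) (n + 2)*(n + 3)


(1) = s^4 - 5*sqrt(2)*s^3 + s^3 - 5*sqrt(2)*s^2 + 49*s^2/4 - 5*sqrt(2)*s/4 + 12*s + 3
(2) = a^2 + 3*a + 2
(3) = (r - 6)*(r - 2)
(4) = (k - 1/2)*(k + 3)*(k - 3*sqrt(2)/2)*(sqrt(2)*k/2 + sqrt(2))
(5) = n^2 + 5*n + 6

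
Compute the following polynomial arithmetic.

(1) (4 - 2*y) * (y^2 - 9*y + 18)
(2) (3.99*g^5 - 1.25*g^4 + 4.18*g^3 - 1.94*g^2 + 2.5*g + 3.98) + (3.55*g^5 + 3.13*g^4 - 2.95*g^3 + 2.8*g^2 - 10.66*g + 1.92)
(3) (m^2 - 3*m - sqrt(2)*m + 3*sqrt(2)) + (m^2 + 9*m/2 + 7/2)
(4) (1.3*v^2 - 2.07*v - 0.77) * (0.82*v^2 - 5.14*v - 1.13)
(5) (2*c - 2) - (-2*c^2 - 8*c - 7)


(1) = -2*y^3 + 22*y^2 - 72*y + 72
(2) = 7.54*g^5 + 1.88*g^4 + 1.23*g^3 + 0.86*g^2 - 8.16*g + 5.9
(3) = 2*m^2 - sqrt(2)*m + 3*m/2 + 7/2 + 3*sqrt(2)
(4) = 1.066*v^4 - 8.3794*v^3 + 8.5394*v^2 + 6.2969*v + 0.8701
(5) = 2*c^2 + 10*c + 5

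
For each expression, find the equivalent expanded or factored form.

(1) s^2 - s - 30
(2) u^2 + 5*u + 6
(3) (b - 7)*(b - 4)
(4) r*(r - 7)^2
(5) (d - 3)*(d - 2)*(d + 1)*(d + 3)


(1) = (s - 6)*(s + 5)
(2) = (u + 2)*(u + 3)
(3) = b^2 - 11*b + 28
(4) = r^3 - 14*r^2 + 49*r
(5) = d^4 - d^3 - 11*d^2 + 9*d + 18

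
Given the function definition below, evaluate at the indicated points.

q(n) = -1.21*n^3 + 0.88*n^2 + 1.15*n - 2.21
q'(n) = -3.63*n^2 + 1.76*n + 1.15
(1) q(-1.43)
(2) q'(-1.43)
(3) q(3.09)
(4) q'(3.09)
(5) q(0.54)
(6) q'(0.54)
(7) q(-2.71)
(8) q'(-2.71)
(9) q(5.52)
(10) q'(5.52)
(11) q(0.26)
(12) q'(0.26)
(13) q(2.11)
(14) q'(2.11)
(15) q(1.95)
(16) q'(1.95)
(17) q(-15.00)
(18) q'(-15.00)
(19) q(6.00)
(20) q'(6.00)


(1) = 1.48
(2) = -8.79
(3) = -25.95
(4) = -28.07
(5) = -1.52
(6) = 1.04
(7) = 25.22
(8) = -30.28
(9) = -172.57
(10) = -99.74
(11) = -1.87
(12) = 1.36
(13) = -7.23
(14) = -11.30
(15) = -5.59
(16) = -9.22
(17) = 4262.29
(18) = -842.00
(19) = -224.99
(20) = -118.97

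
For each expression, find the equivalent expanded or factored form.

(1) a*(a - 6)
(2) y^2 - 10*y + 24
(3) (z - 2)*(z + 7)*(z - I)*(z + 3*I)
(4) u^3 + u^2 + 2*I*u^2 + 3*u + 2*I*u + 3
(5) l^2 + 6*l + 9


(1) = a^2 - 6*a
(2) = (y - 6)*(y - 4)
(3) = z^4 + 5*z^3 + 2*I*z^3 - 11*z^2 + 10*I*z^2 + 15*z - 28*I*z - 42
(4) = (u + 1)*(u - I)*(u + 3*I)
(5) = (l + 3)^2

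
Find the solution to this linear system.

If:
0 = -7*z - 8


Then:
z = -8/7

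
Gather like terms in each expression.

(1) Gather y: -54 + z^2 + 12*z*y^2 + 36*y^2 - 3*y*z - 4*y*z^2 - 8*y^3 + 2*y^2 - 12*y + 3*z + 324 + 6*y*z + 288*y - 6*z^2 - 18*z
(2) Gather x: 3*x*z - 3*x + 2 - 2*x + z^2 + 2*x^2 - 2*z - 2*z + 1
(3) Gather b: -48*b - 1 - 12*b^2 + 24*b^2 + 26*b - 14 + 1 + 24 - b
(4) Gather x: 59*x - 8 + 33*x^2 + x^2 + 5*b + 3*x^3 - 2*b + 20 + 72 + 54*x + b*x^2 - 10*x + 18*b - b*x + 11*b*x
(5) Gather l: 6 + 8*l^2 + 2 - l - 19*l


(1) = -8*y^3 + y^2*(12*z + 38) + y*(-4*z^2 + 3*z + 276) - 5*z^2 - 15*z + 270
(2) = 2*x^2 + x*(3*z - 5) + z^2 - 4*z + 3
(3) = 12*b^2 - 23*b + 10
(4) = 21*b + 3*x^3 + x^2*(b + 34) + x*(10*b + 103) + 84
(5) = 8*l^2 - 20*l + 8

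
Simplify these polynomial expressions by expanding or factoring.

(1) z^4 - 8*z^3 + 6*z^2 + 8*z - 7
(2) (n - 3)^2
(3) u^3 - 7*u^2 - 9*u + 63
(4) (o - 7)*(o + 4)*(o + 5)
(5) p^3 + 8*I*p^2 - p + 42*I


(1) = (z - 7)*(z - 1)^2*(z + 1)
(2) = n^2 - 6*n + 9
(3) = (u - 7)*(u - 3)*(u + 3)
(4) = o^3 + 2*o^2 - 43*o - 140
(5) = (p - 2*I)*(p + 3*I)*(p + 7*I)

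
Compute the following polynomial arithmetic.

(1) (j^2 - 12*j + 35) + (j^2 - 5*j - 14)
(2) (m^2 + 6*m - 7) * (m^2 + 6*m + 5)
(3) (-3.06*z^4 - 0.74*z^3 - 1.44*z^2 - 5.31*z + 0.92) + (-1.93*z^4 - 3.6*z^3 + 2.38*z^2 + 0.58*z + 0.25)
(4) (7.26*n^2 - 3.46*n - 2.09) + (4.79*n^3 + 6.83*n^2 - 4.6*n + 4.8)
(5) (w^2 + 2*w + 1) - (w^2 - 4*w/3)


(1) = 2*j^2 - 17*j + 21
(2) = m^4 + 12*m^3 + 34*m^2 - 12*m - 35
(3) = -4.99*z^4 - 4.34*z^3 + 0.94*z^2 - 4.73*z + 1.17
(4) = 4.79*n^3 + 14.09*n^2 - 8.06*n + 2.71
(5) = 10*w/3 + 1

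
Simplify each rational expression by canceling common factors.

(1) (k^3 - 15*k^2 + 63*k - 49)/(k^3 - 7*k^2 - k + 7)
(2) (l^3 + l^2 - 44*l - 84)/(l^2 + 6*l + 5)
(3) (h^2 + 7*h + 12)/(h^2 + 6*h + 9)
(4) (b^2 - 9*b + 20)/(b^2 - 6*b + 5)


(1) = (k - 7)/(k + 1)
(2) = (l^3 + l^2 - 44*l - 84)/(l^2 + 6*l + 5)
(3) = (h + 4)/(h + 3)
(4) = (b - 4)/(b - 1)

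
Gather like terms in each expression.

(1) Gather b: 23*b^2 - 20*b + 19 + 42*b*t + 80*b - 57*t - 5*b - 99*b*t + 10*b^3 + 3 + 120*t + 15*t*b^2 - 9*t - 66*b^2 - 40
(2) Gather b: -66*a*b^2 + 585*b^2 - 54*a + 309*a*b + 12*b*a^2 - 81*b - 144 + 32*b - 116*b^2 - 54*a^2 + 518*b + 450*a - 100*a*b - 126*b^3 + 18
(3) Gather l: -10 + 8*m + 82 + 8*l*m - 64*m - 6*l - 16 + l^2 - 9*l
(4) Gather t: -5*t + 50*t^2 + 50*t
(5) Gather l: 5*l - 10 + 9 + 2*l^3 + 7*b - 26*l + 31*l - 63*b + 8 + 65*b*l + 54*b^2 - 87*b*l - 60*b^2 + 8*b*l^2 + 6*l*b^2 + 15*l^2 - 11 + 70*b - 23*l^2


(1) = 10*b^3 + b^2*(15*t - 43) + b*(55 - 57*t) + 54*t - 18
(2) = -54*a^2 + 396*a - 126*b^3 + b^2*(469 - 66*a) + b*(12*a^2 + 209*a + 469) - 126
(3) = l^2 + l*(8*m - 15) - 56*m + 56
(4) = 50*t^2 + 45*t
(5) = -6*b^2 + 14*b + 2*l^3 + l^2*(8*b - 8) + l*(6*b^2 - 22*b + 10) - 4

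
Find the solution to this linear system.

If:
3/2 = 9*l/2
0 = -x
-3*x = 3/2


Then:
No Solution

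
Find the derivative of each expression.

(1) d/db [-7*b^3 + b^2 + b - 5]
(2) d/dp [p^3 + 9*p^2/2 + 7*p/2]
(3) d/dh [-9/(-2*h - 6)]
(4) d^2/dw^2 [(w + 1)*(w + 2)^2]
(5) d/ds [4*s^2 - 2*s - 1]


(1) = -21*b^2 + 2*b + 1
(2) = 3*p^2 + 9*p + 7/2
(3) = -9/(2*(h + 3)^2)
(4) = 6*w + 10
(5) = 8*s - 2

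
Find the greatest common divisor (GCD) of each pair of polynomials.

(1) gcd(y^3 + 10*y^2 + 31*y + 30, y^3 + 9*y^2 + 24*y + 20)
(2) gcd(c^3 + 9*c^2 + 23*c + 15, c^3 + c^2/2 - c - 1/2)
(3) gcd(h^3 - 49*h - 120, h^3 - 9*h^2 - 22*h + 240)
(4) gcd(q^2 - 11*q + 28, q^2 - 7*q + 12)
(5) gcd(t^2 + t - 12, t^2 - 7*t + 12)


(1) = y^2 + 7*y + 10
(2) = gcd((c + 1)*(c + 3)*(c + 5), (c - 1)*(c + 1/2)*(c + 1)) = c + 1
(3) = h^2 - 3*h - 40
(4) = q - 4
(5) = gcd((t - 3)*(t + 4), (t - 4)*(t - 3)) = t - 3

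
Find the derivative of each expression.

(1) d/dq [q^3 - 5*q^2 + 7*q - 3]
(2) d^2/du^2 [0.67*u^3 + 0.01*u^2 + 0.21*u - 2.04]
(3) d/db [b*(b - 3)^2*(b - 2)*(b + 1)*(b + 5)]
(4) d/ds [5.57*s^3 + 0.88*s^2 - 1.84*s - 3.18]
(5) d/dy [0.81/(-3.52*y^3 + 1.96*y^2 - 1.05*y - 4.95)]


(1) = 3*q^2 - 10*q + 7
(2) = 4.02*u + 0.02
(3) = 6*b^5 - 10*b^4 - 88*b^3 + 204*b^2 - 6*b - 90
(4) = 16.71*s^2 + 1.76*s - 1.84
(5) = (8.5536*y^2 - 3.1752*y + 0.8505)/(3.52*y^3 - 1.96*y^2 + 1.05*y + 4.95)^2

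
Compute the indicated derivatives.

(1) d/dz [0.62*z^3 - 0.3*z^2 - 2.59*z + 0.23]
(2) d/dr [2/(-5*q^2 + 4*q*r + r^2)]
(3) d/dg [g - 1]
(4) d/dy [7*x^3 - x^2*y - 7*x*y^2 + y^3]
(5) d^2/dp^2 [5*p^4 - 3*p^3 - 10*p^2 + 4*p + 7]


(1) = 1.86*z^2 - 0.6*z - 2.59
(2) = 4*(-2*q - r)/(-5*q^2 + 4*q*r + r^2)^2
(3) = 1
(4) = -x^2 - 14*x*y + 3*y^2
(5) = 60*p^2 - 18*p - 20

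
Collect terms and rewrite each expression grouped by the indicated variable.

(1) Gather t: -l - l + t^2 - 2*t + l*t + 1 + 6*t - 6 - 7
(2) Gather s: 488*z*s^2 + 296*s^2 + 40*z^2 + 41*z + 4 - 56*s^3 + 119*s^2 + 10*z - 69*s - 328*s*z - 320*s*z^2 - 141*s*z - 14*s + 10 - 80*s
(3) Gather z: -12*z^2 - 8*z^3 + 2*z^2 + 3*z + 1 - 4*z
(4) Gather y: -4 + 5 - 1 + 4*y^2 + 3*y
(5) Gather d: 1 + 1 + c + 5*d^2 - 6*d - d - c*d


(1) = -2*l + t^2 + t*(l + 4) - 12
(2) = -56*s^3 + s^2*(488*z + 415) + s*(-320*z^2 - 469*z - 163) + 40*z^2 + 51*z + 14
(3) = -8*z^3 - 10*z^2 - z + 1
(4) = 4*y^2 + 3*y
(5) = c + 5*d^2 + d*(-c - 7) + 2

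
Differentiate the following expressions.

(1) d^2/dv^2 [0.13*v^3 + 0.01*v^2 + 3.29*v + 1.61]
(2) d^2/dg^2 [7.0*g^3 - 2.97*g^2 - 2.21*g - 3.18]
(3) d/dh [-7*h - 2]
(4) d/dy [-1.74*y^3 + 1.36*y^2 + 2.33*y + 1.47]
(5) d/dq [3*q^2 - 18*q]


(1) = 0.78*v + 0.02
(2) = 42.0*g - 5.94
(3) = -7
(4) = -5.22*y^2 + 2.72*y + 2.33
(5) = 6*q - 18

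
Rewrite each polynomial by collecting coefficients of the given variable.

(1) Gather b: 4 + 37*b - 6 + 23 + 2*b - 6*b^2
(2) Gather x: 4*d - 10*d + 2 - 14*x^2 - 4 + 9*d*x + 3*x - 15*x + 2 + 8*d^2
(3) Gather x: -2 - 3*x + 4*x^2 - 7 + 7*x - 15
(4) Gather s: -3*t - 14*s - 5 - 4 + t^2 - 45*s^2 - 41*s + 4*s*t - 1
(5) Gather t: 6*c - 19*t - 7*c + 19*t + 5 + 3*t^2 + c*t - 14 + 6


(1) = -6*b^2 + 39*b + 21
(2) = 8*d^2 - 6*d - 14*x^2 + x*(9*d - 12)
(3) = 4*x^2 + 4*x - 24
(4) = -45*s^2 + s*(4*t - 55) + t^2 - 3*t - 10
(5) = c*t - c + 3*t^2 - 3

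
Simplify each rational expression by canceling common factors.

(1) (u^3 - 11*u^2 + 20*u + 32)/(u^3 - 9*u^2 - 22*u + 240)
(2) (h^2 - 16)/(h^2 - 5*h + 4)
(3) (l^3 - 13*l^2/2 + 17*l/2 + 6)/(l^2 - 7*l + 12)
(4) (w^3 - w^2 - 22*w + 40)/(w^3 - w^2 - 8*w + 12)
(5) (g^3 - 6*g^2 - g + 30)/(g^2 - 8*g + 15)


(1) = (u^2 - 3*u - 4)/(u^2 - u - 30)
(2) = (h + 4)/(h - 1)
(3) = l + 1/2
(4) = (w^2 + w - 20)/(w^2 + w - 6)
(5) = g + 2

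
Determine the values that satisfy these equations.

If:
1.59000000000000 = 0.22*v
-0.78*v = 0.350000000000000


Then:
No Solution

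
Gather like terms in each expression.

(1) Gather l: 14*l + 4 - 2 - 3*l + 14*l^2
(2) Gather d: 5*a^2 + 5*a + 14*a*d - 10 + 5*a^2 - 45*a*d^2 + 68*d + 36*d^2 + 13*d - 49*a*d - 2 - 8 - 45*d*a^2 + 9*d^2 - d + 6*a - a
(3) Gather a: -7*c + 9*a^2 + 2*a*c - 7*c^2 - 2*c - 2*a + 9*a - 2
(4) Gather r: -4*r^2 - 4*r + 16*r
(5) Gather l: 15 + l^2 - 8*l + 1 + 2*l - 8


(1) = 14*l^2 + 11*l + 2
(2) = 10*a^2 + 10*a + d^2*(45 - 45*a) + d*(-45*a^2 - 35*a + 80) - 20
(3) = 9*a^2 + a*(2*c + 7) - 7*c^2 - 9*c - 2
(4) = -4*r^2 + 12*r
(5) = l^2 - 6*l + 8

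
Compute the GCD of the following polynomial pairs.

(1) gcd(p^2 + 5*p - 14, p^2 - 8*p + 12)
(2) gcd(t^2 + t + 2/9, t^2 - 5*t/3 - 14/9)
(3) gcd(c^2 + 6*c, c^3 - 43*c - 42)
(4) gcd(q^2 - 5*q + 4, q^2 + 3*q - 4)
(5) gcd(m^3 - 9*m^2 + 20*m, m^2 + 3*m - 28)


(1) = p - 2
(2) = gcd((t + 1/3)*(t + 2/3), (t - 7/3)*(t + 2/3)) = t + 2/3
(3) = gcd(c*(c + 6), (c - 7)*(c + 1)*(c + 6)) = c + 6
(4) = q - 1
(5) = gcd(m*(m - 5)*(m - 4), (m - 4)*(m + 7)) = m - 4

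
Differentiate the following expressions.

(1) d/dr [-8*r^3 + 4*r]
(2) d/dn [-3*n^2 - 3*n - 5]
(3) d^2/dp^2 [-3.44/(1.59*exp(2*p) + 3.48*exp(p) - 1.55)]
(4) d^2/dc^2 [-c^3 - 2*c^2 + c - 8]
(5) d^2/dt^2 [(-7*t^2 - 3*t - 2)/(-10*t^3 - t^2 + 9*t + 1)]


(1) = 4 - 24*r^2
(2) = -6*n - 3
(3) = (-3.44*(3.18*exp(p) + 3.48)*(6.36*exp(p) + 6.96)*exp(p) + (21.8784*exp(p) + 11.9712)*(1.59*exp(2*p) + 3.48*exp(p) - 1.55))*exp(p)/(1.59*exp(2*p) + 3.48*exp(p) - 1.55)^3
(4) = -6*c - 4
(5) = 2*(700*t^6 + 900*t^5 + 3180*t^4 + 986*t^3 - 333*t^2 + 15*t + 144)/(1000*t^9 + 300*t^8 - 2670*t^7 - 839*t^6 + 2343*t^5 + 780*t^4 - 645*t^3 - 240*t^2 - 27*t - 1)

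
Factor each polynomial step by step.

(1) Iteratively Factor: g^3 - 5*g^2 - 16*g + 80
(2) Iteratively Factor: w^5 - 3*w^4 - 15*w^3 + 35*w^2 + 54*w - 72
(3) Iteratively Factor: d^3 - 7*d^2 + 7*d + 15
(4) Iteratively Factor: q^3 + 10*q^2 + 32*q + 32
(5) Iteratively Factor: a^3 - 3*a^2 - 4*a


(1) = (g - 4)*(g^2 - g - 20) = (g - 5)*(g - 4)*(g + 4)
(2) = (w - 3)*(w^4 - 15*w^2 - 10*w + 24) = (w - 3)*(w + 2)*(w^3 - 2*w^2 - 11*w + 12) = (w - 3)*(w - 1)*(w + 2)*(w^2 - w - 12) = (w - 3)*(w - 1)*(w + 2)*(w + 3)*(w - 4)
(3) = (d + 1)*(d^2 - 8*d + 15) = (d - 5)*(d + 1)*(d - 3)
(4) = (q + 4)*(q^2 + 6*q + 8) = (q + 4)^2*(q + 2)
(5) = (a + 1)*(a^2 - 4*a) = (a - 4)*(a + 1)*(a)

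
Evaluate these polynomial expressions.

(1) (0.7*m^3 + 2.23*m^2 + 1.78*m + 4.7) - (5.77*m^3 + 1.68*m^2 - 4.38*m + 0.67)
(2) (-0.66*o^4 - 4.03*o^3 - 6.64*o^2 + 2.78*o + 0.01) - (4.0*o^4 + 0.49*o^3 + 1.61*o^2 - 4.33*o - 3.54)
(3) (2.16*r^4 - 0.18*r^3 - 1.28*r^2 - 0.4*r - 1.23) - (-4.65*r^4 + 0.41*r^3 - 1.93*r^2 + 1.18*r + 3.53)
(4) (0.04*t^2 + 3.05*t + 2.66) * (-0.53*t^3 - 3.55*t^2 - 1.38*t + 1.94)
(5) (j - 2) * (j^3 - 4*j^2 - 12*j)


(1) = -5.07*m^3 + 0.55*m^2 + 6.16*m + 4.03
(2) = -4.66*o^4 - 4.52*o^3 - 8.25*o^2 + 7.11*o + 3.55
(3) = 6.81*r^4 - 0.59*r^3 + 0.65*r^2 - 1.58*r - 4.76
(4) = -0.0212*t^5 - 1.7585*t^4 - 12.2925*t^3 - 13.5744*t^2 + 2.2462*t + 5.1604
(5) = j^4 - 6*j^3 - 4*j^2 + 24*j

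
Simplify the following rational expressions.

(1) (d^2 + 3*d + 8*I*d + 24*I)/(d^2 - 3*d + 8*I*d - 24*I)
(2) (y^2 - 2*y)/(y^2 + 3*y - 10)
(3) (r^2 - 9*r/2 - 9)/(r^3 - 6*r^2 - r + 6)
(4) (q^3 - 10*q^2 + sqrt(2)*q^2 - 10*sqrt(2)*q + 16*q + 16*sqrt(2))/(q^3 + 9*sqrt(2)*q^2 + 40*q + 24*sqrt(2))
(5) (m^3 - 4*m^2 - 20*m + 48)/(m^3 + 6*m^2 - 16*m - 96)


(1) = (d + 3)/(d - 3)
(2) = y/(y + 5)
(3) = (2*r + 3)/(2*r^2 - 2)
(4) = (q^2 - 10*q + 16)/(q^2 + 8*sqrt(2)*q + 24)
(5) = (m^2 - 8*m + 12)/(m^2 + 2*m - 24)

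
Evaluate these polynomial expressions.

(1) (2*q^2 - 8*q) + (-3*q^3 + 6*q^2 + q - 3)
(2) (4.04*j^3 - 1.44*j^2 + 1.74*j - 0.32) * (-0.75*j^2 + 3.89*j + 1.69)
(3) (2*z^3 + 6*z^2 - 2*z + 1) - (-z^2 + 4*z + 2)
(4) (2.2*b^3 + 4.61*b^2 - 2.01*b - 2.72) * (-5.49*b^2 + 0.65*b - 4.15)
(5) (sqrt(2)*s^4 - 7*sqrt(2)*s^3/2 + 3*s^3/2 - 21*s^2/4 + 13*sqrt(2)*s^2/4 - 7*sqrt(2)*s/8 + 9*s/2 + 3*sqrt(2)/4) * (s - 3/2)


(1) = -3*q^3 + 8*q^2 - 7*q - 3
(2) = -3.03*j^5 + 16.7956*j^4 - 0.079*j^3 + 4.575*j^2 + 1.6958*j - 0.5408
(3) = 2*z^3 + 7*z^2 - 6*z - 1
(4) = -12.078*b^5 - 23.8789*b^4 + 4.9014*b^3 - 5.5052*b^2 + 6.5735*b + 11.288
(5) = sqrt(2)*s^5 - 5*sqrt(2)*s^4 + 3*s^4/2 - 15*s^3/2 + 17*sqrt(2)*s^3/2 - 23*sqrt(2)*s^2/4 + 99*s^2/8 - 27*s/4 + 33*sqrt(2)*s/16 - 9*sqrt(2)/8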